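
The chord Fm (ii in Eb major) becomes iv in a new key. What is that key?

C minor

The numeral iv denotes a minor triad on scale degree 4. With F on degree 4, the tonic of the new key is C.
Degree 4 carries a minor triad in minor keys, so the destination is C minor.
Check: the diatonic triads of C minor (natural minor) are Cm (i), Ddim (ii°), Eb (III), Fm (iv), Gm (v), Ab (VI), Bb (VII) — Fm is indeed iv.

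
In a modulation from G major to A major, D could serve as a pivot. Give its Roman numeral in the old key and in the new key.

The scale of G major is G A B C D E F#; D is degree 5, and the triad built there (D-F#-A) is major, so it is V.
The scale of A major is A B C# D E F# G#; D is degree 4, and the triad built there (D-F#-A) is major, so it is IV.

V in G major; IV in A major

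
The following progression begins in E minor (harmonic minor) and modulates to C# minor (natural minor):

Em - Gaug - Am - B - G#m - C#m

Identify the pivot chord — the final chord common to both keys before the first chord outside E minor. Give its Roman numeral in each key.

Chords diatonic to E minor: Em, F#dim, Gaug, Am, B, C, D#dim.
Reading the progression, the first chord not in that set is G#m, so the modulation leaves E minor there.
The chord immediately before G#m is B, which is diatonic to both keys: V in E minor and VII in C# minor.

B — V in E minor, VII in C# minor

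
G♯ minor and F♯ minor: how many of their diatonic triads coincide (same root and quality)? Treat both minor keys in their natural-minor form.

2

Diatonic triads of G♯ minor (natural minor): G♯m (i), A♯dim (ii°), B (III), C♯m (iv), D♯m (v), E (VI), F♯ (VII).
Diatonic triads of F♯ minor (natural minor): F♯m (i), G♯dim (ii°), A (III), Bm (iv), C♯m (v), D (VI), E (VII).
Matching root and quality in both lists: C♯m, E.
That gives 2 common triads.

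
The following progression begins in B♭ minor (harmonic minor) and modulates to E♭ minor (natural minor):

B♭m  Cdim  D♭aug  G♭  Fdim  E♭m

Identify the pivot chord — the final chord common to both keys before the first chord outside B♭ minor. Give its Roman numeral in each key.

G♭ — VI in B♭ minor, III in E♭ minor

Chords diatonic to B♭ minor: B♭m, Cdim, D♭aug, E♭m, F, G♭, Adim.
Reading the progression, the first chord not in that set is Fdim, so the modulation leaves B♭ minor there.
The chord immediately before Fdim is G♭, which is diatonic to both keys: VI in B♭ minor and III in E♭ minor.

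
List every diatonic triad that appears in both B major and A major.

Triads in B major: B major (I), C# minor (ii), D# minor (iii), E major (IV), F# major (V), G# minor (vi), A# diminished (vii°).
Triads in A major: A major (I), B minor (ii), C# minor (iii), D major (IV), E major (V), F# minor (vi), G# diminished (vii°).
Shared triads with their functions: C# minor (ii in B major, iii in A major); E major (IV in B major, V in A major).

C#m, E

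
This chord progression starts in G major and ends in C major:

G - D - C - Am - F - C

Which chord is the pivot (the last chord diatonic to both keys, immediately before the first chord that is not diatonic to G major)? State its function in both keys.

Chords diatonic to G major: G, Am, Bm, C, D, Em, F#dim.
Reading the progression, the first chord not in that set is F, so the modulation leaves G major there.
The chord immediately before F is Am, which is diatonic to both keys: ii in G major and vi in C major.

Am — ii in G major, vi in C major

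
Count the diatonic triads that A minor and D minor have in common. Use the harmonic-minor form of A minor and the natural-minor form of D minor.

Diatonic triads of A minor (harmonic minor): A minor (i), B diminished (ii°), C augmented (III+), D minor (iv), E major (V), F major (VI), G# diminished (vii°).
Diatonic triads of D minor (natural minor): D minor (i), E diminished (ii°), F major (III), G minor (iv), A minor (v), Bb major (VI), C major (VII).
Matching root and quality in both lists: A minor, D minor, F major.
That gives 3 common triads.

3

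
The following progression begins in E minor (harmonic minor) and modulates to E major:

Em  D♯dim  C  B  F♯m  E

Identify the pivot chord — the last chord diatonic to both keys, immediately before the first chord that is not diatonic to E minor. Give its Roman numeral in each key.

Chords diatonic to E minor: Em, F♯dim, Gaug, Am, B, C, D♯dim.
Reading the progression, the first chord not in that set is F♯m, so the modulation leaves E minor there.
The chord immediately before F♯m is B, which is diatonic to both keys: V in E minor and V in E major.

B — V in E minor, V in E major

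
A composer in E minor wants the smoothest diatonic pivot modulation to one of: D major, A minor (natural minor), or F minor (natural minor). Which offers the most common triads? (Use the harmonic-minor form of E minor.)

Triads of E minor (harmonic minor): Em (i), F♯dim (ii°), Gaug (III+), Am (iv), B (V), C (VI), D♯dim (vii°).
D major shares 1: Em.
A minor (natural minor) shares 3: Em, Am, C.
F minor (natural minor) shares 0: none.
The most common triads (3) are shared with A minor.

A minor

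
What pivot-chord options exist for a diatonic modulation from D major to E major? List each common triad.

Triads in D major: D (I), Em (ii), F#m (iii), G (IV), A (V), Bm (vi), C#dim (vii°).
Triads in E major: E (I), F#m (ii), G#m (iii), A (IV), B (V), C#m (vi), D#dim (vii°).
Shared triads with their functions: F#m (iii in D major, ii in E major); A (V in D major, IV in E major).

F#m, A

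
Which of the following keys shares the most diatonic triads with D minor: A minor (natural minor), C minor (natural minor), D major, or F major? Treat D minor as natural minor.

Triads of D minor (natural minor): D minor (i), E diminished (ii°), F major (III), G minor (iv), A minor (v), Bb major (VI), C major (VII).
A minor (natural minor) shares 4: Dm, F, Am, C.
C minor (natural minor) shares 2: Gm, Bb.
D major shares 0: none.
F major shares 7: Dm, Edim, F, Gm, Am, Bb, C.
The most common triads (7) are shared with F major.

F major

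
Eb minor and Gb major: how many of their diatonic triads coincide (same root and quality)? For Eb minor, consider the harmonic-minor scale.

4

Diatonic triads of Eb minor (harmonic minor): Ebm (i), Fdim (ii°), Gbaug (III+), Abm (iv), Bb (V), Cb (VI), Ddim (vii°).
Diatonic triads of Gb major: Gb (I), Abm (ii), Bbm (iii), Cb (IV), Db (V), Ebm (vi), Fdim (vii°).
Matching root and quality in both lists: Ebm, Fdim, Abm, Cb.
That gives 4 common triads.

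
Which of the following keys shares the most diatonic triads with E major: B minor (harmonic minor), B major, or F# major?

Triads of E major: E (I), F#m (ii), G#m (iii), A (IV), B (V), C#m (vi), D#dim (vii°).
B minor (harmonic minor) shares 0: none.
B major shares 4: E, G#m, B, C#m.
F# major shares 2: G#m, B.
The most common triads (4) are shared with B major.

B major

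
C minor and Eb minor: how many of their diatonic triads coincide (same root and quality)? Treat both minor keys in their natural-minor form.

Diatonic triads of C minor (natural minor): C minor (i), D diminished (ii°), Eb major (III), F minor (iv), G minor (v), Ab major (VI), Bb major (VII).
Diatonic triads of Eb minor (natural minor): Eb minor (i), F diminished (ii°), Gb major (III), Ab minor (iv), Bb minor (v), Cb major (VI), Db major (VII).
No triad has the same root and quality in both keys.

0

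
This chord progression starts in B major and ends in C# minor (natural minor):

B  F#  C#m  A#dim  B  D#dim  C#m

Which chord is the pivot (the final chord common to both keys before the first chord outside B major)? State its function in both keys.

B — I in B major, VII in C# minor

Chords diatonic to B major: B, C#m, D#m, E, F#, G#m, A#dim.
Reading the progression, the first chord not in that set is D#dim, so the modulation leaves B major there.
The chord immediately before D#dim is B, which is diatonic to both keys: I in B major and VII in C# minor.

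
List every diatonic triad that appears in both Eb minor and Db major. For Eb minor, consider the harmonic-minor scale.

Ebm

Triads in Eb minor (harmonic minor): Ebm (i), Fdim (ii°), Gbaug (III+), Abm (iv), Bb (V), Cb (VI), Ddim (vii°).
Triads in Db major: Db (I), Ebm (ii), Fm (iii), Gb (IV), Ab (V), Bbm (vi), Cdim (vii°).
Shared triads with their functions: Ebm (i in Eb minor, ii in Db major).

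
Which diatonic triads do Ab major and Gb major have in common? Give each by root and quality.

Bbm, Db

Triads in Ab major: Ab (I), Bbm (ii), Cm (iii), Db (IV), Eb (V), Fm (vi), Gdim (vii°).
Triads in Gb major: Gb (I), Abm (ii), Bbm (iii), Cb (IV), Db (V), Ebm (vi), Fdim (vii°).
Shared triads with their functions: Bbm (ii in Ab major, iii in Gb major); Db (IV in Ab major, V in Gb major).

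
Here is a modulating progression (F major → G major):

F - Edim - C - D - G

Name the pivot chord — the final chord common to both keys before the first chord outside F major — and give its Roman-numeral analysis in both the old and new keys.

Chords diatonic to F major: F, Gm, Am, Bb, C, Dm, Edim.
Reading the progression, the first chord not in that set is D, so the modulation leaves F major there.
The chord immediately before D is C, which is diatonic to both keys: V in F major and IV in G major.

C — V in F major, IV in G major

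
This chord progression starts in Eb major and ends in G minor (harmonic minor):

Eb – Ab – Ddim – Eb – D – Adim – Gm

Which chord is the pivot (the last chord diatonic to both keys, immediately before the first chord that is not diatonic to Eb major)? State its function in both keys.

Chords diatonic to Eb major: Eb, Fm, Gm, Ab, Bb, Cm, Ddim.
Reading the progression, the first chord not in that set is D, so the modulation leaves Eb major there.
The chord immediately before D is Eb, which is diatonic to both keys: I in Eb major and VI in G minor.

Eb — I in Eb major, VI in G minor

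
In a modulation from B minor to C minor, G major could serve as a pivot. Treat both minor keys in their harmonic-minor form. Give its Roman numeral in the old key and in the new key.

The scale of B minor (harmonic minor) is B C♯ D E F♯ G A♯; G is degree 6, and the triad built there (G-B-D) is major, so it is VI.
The scale of C minor (harmonic minor) is C D E♭ F G A♭ B; G is degree 5, and the triad built there (G-B-D) is major, so it is V.

VI in B minor; V in C minor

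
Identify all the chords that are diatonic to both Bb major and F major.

Triads in Bb major: Bb major (I), C minor (ii), D minor (iii), Eb major (IV), F major (V), G minor (vi), A diminished (vii°).
Triads in F major: F major (I), G minor (ii), A minor (iii), Bb major (IV), C major (V), D minor (vi), E diminished (vii°).
Shared triads with their functions: Bb major (I in Bb major, IV in F major); D minor (iii in Bb major, vi in F major); F major (V in Bb major, I in F major); G minor (vi in Bb major, ii in F major).

Bb, Dm, F, Gm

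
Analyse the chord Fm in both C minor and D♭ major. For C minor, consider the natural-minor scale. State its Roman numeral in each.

The scale of C minor (natural minor) is C D E♭ F G A♭ B♭; F is degree 4, and the triad built there (F-A♭-C) is minor, so it is iv.
The scale of D♭ major is D♭ E♭ F G♭ A♭ B♭ C; F is degree 3, and the triad built there (F-A♭-C) is minor, so it is iii.

iv in C minor; iii in D♭ major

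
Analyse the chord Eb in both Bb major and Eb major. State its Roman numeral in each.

IV in Bb major; I in Eb major

The scale of Bb major is Bb C D Eb F G A; Eb is degree 4, and the triad built there (Eb-G-Bb) is major, so it is IV.
The scale of Eb major is Eb F G Ab Bb C D; Eb is degree 1, and the triad built there (Eb-G-Bb) is major, so it is I.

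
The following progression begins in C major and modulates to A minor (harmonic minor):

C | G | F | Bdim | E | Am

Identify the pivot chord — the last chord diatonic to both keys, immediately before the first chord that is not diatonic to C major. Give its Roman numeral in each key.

Bdim — vii° in C major, ii° in A minor

Chords diatonic to C major: C, Dm, Em, F, G, Am, Bdim.
Reading the progression, the first chord not in that set is E, so the modulation leaves C major there.
The chord immediately before E is Bdim, which is diatonic to both keys: vii° in C major and ii° in A minor.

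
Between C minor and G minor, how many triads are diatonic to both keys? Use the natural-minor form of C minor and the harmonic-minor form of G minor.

3

Diatonic triads of C minor (natural minor): C minor (i), D diminished (ii°), Eb major (III), F minor (iv), G minor (v), Ab major (VI), Bb major (VII).
Diatonic triads of G minor (harmonic minor): G minor (i), A diminished (ii°), Bb augmented (III+), C minor (iv), D major (V), Eb major (VI), F# diminished (vii°).
Matching root and quality in both lists: C minor, Eb major, G minor.
That gives 3 common triads.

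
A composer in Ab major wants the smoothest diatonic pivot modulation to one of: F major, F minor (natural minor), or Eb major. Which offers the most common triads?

Triads of Ab major: Ab major (I), Bb minor (ii), C minor (iii), Db major (IV), Eb major (V), F minor (vi), G diminished (vii°).
F major shares 0: none.
F minor (natural minor) shares 7: Ab, Bbm, Cm, Db, Eb, Fm, Gdim.
Eb major shares 4: Ab, Cm, Eb, Fm.
The most common triads (7) are shared with F minor.

F minor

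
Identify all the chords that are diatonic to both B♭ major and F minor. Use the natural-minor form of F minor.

Triads in B♭ major: B♭ (I), Cm (ii), Dm (iii), E♭ (IV), F (V), Gm (vi), Adim (vii°).
Triads in F minor (natural minor): Fm (i), Gdim (ii°), A♭ (III), B♭m (iv), Cm (v), D♭ (VI), E♭ (VII).
Shared triads with their functions: Cm (ii in B♭ major, v in F minor); E♭ (IV in B♭ major, VII in F minor).

Cm, E♭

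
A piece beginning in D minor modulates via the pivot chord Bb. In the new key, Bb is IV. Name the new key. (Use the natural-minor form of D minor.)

The numeral IV denotes a major triad on scale degree 4. With Bb on degree 4, the tonic of the new key is F.
Degree 4 carries a major triad in major keys, so the destination is F major.
Check: the diatonic triads of F major are F (I), Gm (ii), Am (iii), Bb (IV), C (V), Dm (vi), Edim (vii°) — Bb is indeed IV.

F major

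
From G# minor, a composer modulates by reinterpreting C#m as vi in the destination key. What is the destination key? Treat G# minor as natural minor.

The numeral vi denotes a minor triad on scale degree 6. With C# on degree 6, the tonic of the new key is E.
Degree 6 carries a minor triad in major keys, so the destination is E major.
Check: the diatonic triads of E major are E (I), F#m (ii), G#m (iii), A (IV), B (V), C#m (vi), D#dim (vii°) — C#m is indeed vi.

E major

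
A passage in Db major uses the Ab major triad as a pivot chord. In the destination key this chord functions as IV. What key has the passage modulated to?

The numeral IV denotes a major triad on scale degree 4. With Ab on degree 4, the tonic of the new key is Eb.
Degree 4 carries a major triad in major keys, so the destination is Eb major.
Check: the diatonic triads of Eb major are Eb (I), Fm (ii), Gm (iii), Ab (IV), Bb (V), Cm (vi), Ddim (vii°) — Ab major is indeed IV.

Eb major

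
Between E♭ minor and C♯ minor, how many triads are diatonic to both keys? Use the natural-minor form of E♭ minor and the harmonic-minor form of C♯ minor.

Diatonic triads of E♭ minor (natural minor): E♭m (i), Fdim (ii°), G♭ (III), A♭m (iv), B♭m (v), C♭ (VI), D♭ (VII).
Diatonic triads of C♯ minor (harmonic minor): C♯m (i), D♯dim (ii°), Eaug (III+), F♯m (iv), G♯ (V), A (VI), B♯dim (vii°).
No triad has the same root and quality in both keys.

0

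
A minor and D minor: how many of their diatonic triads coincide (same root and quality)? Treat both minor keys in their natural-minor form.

4

Diatonic triads of A minor (natural minor): Am (i), Bdim (ii°), C (III), Dm (iv), Em (v), F (VI), G (VII).
Diatonic triads of D minor (natural minor): Dm (i), Edim (ii°), F (III), Gm (iv), Am (v), Bb (VI), C (VII).
Matching root and quality in both lists: Am, C, Dm, F.
That gives 4 common triads.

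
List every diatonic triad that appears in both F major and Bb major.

Triads in F major: F major (I), G minor (ii), A minor (iii), Bb major (IV), C major (V), D minor (vi), E diminished (vii°).
Triads in Bb major: Bb major (I), C minor (ii), D minor (iii), Eb major (IV), F major (V), G minor (vi), A diminished (vii°).
Shared triads with their functions: F major (I in F major, V in Bb major); G minor (ii in F major, vi in Bb major); Bb major (IV in F major, I in Bb major); D minor (vi in F major, iii in Bb major).

F, Gm, Bb, Dm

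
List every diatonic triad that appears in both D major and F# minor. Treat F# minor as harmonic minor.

D, F#m, Bm

Triads in D major: D (I), Em (ii), F#m (iii), G (IV), A (V), Bm (vi), C#dim (vii°).
Triads in F# minor (harmonic minor): F#m (i), G#dim (ii°), Aaug (III+), Bm (iv), C# (V), D (VI), E#dim (vii°).
Shared triads with their functions: D (I in D major, VI in F# minor); F#m (iii in D major, i in F# minor); Bm (vi in D major, iv in F# minor).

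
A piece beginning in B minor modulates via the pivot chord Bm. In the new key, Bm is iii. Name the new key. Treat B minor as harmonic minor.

The numeral iii denotes a minor triad on scale degree 3. With B on degree 3, the tonic of the new key is G.
Degree 3 carries a minor triad in major keys, so the destination is G major.
Check: the diatonic triads of G major are G (I), Am (ii), Bm (iii), C (IV), D (V), Em (vi), F#dim (vii°) — Bm is indeed iii.

G major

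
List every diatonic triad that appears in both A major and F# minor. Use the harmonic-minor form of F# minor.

Triads in A major: A major (I), B minor (ii), C# minor (iii), D major (IV), E major (V), F# minor (vi), G# diminished (vii°).
Triads in F# minor (harmonic minor): F# minor (i), G# diminished (ii°), A augmented (III+), B minor (iv), C# major (V), D major (VI), E# diminished (vii°).
Shared triads with their functions: B minor (ii in A major, iv in F# minor); D major (IV in A major, VI in F# minor); F# minor (vi in A major, i in F# minor); G# diminished (vii° in A major, ii° in F# minor).

Bm, D, F#m, G#dim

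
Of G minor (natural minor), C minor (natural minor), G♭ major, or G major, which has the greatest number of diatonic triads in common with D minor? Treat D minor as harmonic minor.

G minor

Triads of D minor (harmonic minor): D minor (i), E diminished (ii°), F augmented (III+), G minor (iv), A major (V), B♭ major (VI), C♯ diminished (vii°).
G minor (natural minor) shares 3: Dm, Gm, B♭.
C minor (natural minor) shares 2: Gm, B♭.
G♭ major shares 0: none.
G major shares 0: none.
The most common triads (3) are shared with G minor.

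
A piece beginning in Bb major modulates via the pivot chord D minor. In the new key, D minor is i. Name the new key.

D minor

The numeral i denotes a minor triad on scale degree 1. With D on degree 1, the tonic of the new key is D.
Degree 1 carries a minor triad in minor keys, so the destination is D minor.
Check: the diatonic triads of D minor (natural minor) are Dm (i), Edim (ii°), F (III), Gm (iv), Am (v), Bb (VI), C (VII) — D minor is indeed i.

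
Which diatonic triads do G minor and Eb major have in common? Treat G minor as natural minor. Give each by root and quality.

Triads in G minor (natural minor): G minor (i), A diminished (ii°), Bb major (III), C minor (iv), D minor (v), Eb major (VI), F major (VII).
Triads in Eb major: Eb major (I), F minor (ii), G minor (iii), Ab major (IV), Bb major (V), C minor (vi), D diminished (vii°).
Shared triads with their functions: G minor (i in G minor, iii in Eb major); Bb major (III in G minor, V in Eb major); C minor (iv in G minor, vi in Eb major); Eb major (VI in G minor, I in Eb major).

Gm, Bb, Cm, Eb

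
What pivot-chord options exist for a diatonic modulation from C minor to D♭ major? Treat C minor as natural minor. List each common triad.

Fm, A♭

Triads in C minor (natural minor): C minor (i), D diminished (ii°), E♭ major (III), F minor (iv), G minor (v), A♭ major (VI), B♭ major (VII).
Triads in D♭ major: D♭ major (I), E♭ minor (ii), F minor (iii), G♭ major (IV), A♭ major (V), B♭ minor (vi), C diminished (vii°).
Shared triads with their functions: F minor (iv in C minor, iii in D♭ major); A♭ major (VI in C minor, V in D♭ major).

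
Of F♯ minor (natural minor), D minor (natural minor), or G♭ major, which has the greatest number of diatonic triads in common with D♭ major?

G♭ major

Triads of D♭ major: D♭ (I), E♭m (ii), Fm (iii), G♭ (IV), A♭ (V), B♭m (vi), Cdim (vii°).
F♯ minor (natural minor) shares 0: none.
D minor (natural minor) shares 0: none.
G♭ major shares 4: D♭, E♭m, G♭, B♭m.
The most common triads (4) are shared with G♭ major.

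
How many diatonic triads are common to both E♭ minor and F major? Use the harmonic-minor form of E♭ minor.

Diatonic triads of E♭ minor (harmonic minor): E♭m (i), Fdim (ii°), G♭aug (III+), A♭m (iv), B♭ (V), C♭ (VI), Ddim (vii°).
Diatonic triads of F major: F (I), Gm (ii), Am (iii), B♭ (IV), C (V), Dm (vi), Edim (vii°).
Matching root and quality in both lists: B♭.
That gives 1 common triad.

1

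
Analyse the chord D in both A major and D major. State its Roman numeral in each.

The scale of A major is A B C# D E F# G#; D is degree 4, and the triad built there (D-F#-A) is major, so it is IV.
The scale of D major is D E F# G A B C#; D is degree 1, and the triad built there (D-F#-A) is major, so it is I.

IV in A major; I in D major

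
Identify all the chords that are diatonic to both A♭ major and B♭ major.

Cm, E♭

Triads in A♭ major: A♭ (I), B♭m (ii), Cm (iii), D♭ (IV), E♭ (V), Fm (vi), Gdim (vii°).
Triads in B♭ major: B♭ (I), Cm (ii), Dm (iii), E♭ (IV), F (V), Gm (vi), Adim (vii°).
Shared triads with their functions: Cm (iii in A♭ major, ii in B♭ major); E♭ (V in A♭ major, IV in B♭ major).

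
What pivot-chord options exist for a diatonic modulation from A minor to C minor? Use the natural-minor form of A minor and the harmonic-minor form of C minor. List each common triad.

Triads in A minor (natural minor): Am (i), Bdim (ii°), C (III), Dm (iv), Em (v), F (VI), G (VII).
Triads in C minor (harmonic minor): Cm (i), Ddim (ii°), Ebaug (III+), Fm (iv), G (V), Ab (VI), Bdim (vii°).
Shared triads with their functions: Bdim (ii° in A minor, vii° in C minor); G (VII in A minor, V in C minor).

Bdim, G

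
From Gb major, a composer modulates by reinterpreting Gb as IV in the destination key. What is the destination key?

The numeral IV denotes a major triad on scale degree 4. With Gb on degree 4, the tonic of the new key is Db.
Degree 4 carries a major triad in major keys, so the destination is Db major.
Check: the diatonic triads of Db major are Db (I), Ebm (ii), Fm (iii), Gb (IV), Ab (V), Bbm (vi), Cdim (vii°) — Gb is indeed IV.

Db major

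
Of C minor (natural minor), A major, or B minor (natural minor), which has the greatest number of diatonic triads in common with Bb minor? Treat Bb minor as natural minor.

Triads of Bb minor (natural minor): Bbm (i), Cdim (ii°), Db (III), Ebm (iv), Fm (v), Gb (VI), Ab (VII).
C minor (natural minor) shares 2: Fm, Ab.
A major shares 0: none.
B minor (natural minor) shares 0: none.
The most common triads (2) are shared with C minor.

C minor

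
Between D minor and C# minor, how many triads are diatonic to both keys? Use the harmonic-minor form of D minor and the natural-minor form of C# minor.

Diatonic triads of D minor (harmonic minor): D minor (i), E diminished (ii°), F augmented (III+), G minor (iv), A major (V), Bb major (VI), C# diminished (vii°).
Diatonic triads of C# minor (natural minor): C# minor (i), D# diminished (ii°), E major (III), F# minor (iv), G# minor (v), A major (VI), B major (VII).
Matching root and quality in both lists: A major.
That gives 1 common triad.

1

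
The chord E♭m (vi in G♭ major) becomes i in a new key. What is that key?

The numeral i denotes a minor triad on scale degree 1. With E♭ on degree 1, the tonic of the new key is E♭.
Degree 1 carries a minor triad in minor keys, so the destination is E♭ minor.
Check: the diatonic triads of E♭ minor (natural minor) are E♭m (i), Fdim (ii°), G♭ (III), A♭m (iv), B♭m (v), C♭ (VI), D♭ (VII) — E♭m is indeed i.

E♭ minor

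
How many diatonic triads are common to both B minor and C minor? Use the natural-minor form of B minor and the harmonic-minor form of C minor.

Diatonic triads of B minor (natural minor): Bm (i), C♯dim (ii°), D (III), Em (iv), F♯m (v), G (VI), A (VII).
Diatonic triads of C minor (harmonic minor): Cm (i), Ddim (ii°), E♭aug (III+), Fm (iv), G (V), A♭ (VI), Bdim (vii°).
Matching root and quality in both lists: G.
That gives 1 common triad.

1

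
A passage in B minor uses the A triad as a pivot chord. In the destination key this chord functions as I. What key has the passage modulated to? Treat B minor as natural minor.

A major

The numeral I denotes a major triad on scale degree 1. With A on degree 1, the tonic of the new key is A.
Degree 1 carries a major triad in major keys, so the destination is A major.
Check: the diatonic triads of A major are A (I), Bm (ii), C♯m (iii), D (IV), E (V), F♯m (vi), G♯dim (vii°) — A is indeed I.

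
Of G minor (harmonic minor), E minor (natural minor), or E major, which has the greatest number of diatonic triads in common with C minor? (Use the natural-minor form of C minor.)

Triads of C minor (natural minor): Cm (i), Ddim (ii°), Eb (III), Fm (iv), Gm (v), Ab (VI), Bb (VII).
G minor (harmonic minor) shares 3: Cm, Eb, Gm.
E minor (natural minor) shares 0: none.
E major shares 0: none.
The most common triads (3) are shared with G minor.

G minor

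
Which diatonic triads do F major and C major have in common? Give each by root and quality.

Triads in F major: F major (I), G minor (ii), A minor (iii), Bb major (IV), C major (V), D minor (vi), E diminished (vii°).
Triads in C major: C major (I), D minor (ii), E minor (iii), F major (IV), G major (V), A minor (vi), B diminished (vii°).
Shared triads with their functions: F major (I in F major, IV in C major); A minor (iii in F major, vi in C major); C major (V in F major, I in C major); D minor (vi in F major, ii in C major).

F, Am, C, Dm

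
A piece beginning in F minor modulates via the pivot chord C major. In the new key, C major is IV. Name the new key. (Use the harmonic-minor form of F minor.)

G major

The numeral IV denotes a major triad on scale degree 4. With C on degree 4, the tonic of the new key is G.
Degree 4 carries a major triad in major keys, so the destination is G major.
Check: the diatonic triads of G major are G (I), Am (ii), Bm (iii), C (IV), D (V), Em (vi), F#dim (vii°) — C major is indeed IV.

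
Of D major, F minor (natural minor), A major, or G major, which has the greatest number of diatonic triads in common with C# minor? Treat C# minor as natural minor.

A major

Triads of C# minor (natural minor): C# minor (i), D# diminished (ii°), E major (III), F# minor (iv), G# minor (v), A major (VI), B major (VII).
D major shares 2: F#m, A.
F minor (natural minor) shares 0: none.
A major shares 4: C#m, E, F#m, A.
G major shares 0: none.
The most common triads (4) are shared with A major.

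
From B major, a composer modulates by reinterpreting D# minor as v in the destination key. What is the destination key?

The numeral v denotes a minor triad on scale degree 5. With D# on degree 5, the tonic of the new key is G#.
Degree 5 carries a minor triad in natural-minor keys, so the destination is G# minor.
Check: the diatonic triads of G# minor (natural minor) are G#m (i), A#dim (ii°), B (III), C#m (iv), D#m (v), E (VI), F# (VII) — D# minor is indeed v.

G# minor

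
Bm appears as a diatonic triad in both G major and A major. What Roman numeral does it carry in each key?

The scale of G major is G A B C D E F#; B is degree 3, and the triad built there (B-D-F#) is minor, so it is iii.
The scale of A major is A B C# D E F# G#; B is degree 2, and the triad built there (B-D-F#) is minor, so it is ii.

iii in G major; ii in A major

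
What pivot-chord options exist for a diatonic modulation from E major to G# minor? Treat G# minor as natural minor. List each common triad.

E, G#m, B, C#m

Triads in E major: E (I), F#m (ii), G#m (iii), A (IV), B (V), C#m (vi), D#dim (vii°).
Triads in G# minor (natural minor): G#m (i), A#dim (ii°), B (III), C#m (iv), D#m (v), E (VI), F# (VII).
Shared triads with their functions: E (I in E major, VI in G# minor); G#m (iii in E major, i in G# minor); B (V in E major, III in G# minor); C#m (vi in E major, iv in G# minor).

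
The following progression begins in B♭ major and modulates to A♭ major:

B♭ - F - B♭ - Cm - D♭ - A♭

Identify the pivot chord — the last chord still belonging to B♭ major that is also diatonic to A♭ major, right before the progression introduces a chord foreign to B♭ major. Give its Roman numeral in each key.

Cm — ii in B♭ major, iii in A♭ major

Chords diatonic to B♭ major: B♭, Cm, Dm, E♭, F, Gm, Adim.
Reading the progression, the first chord not in that set is D♭, so the modulation leaves B♭ major there.
The chord immediately before D♭ is Cm, which is diatonic to both keys: ii in B♭ major and iii in A♭ major.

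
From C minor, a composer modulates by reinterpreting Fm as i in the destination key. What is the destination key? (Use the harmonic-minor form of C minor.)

The numeral i denotes a minor triad on scale degree 1. With F on degree 1, the tonic of the new key is F.
Degree 1 carries a minor triad in minor keys, so the destination is F minor.
Check: the diatonic triads of F minor (natural minor) are Fm (i), Gdim (ii°), Ab (III), Bbm (iv), Cm (v), Db (VI), Eb (VII) — Fm is indeed i.

F minor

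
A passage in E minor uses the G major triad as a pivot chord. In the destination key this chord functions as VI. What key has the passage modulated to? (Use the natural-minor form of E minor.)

B minor

The numeral VI denotes a major triad on scale degree 6. With G on degree 6, the tonic of the new key is B.
Degree 6 carries a major triad in minor keys, so the destination is B minor.
Check: the diatonic triads of B minor (natural minor) are Bm (i), C#dim (ii°), D (III), Em (iv), F#m (v), G (VI), A (VII) — G major is indeed VI.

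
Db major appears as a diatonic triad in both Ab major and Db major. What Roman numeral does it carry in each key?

IV in Ab major; I in Db major

The scale of Ab major is Ab Bb C Db Eb F G; Db is degree 4, and the triad built there (Db-F-Ab) is major, so it is IV.
The scale of Db major is Db Eb F Gb Ab Bb C; Db is degree 1, and the triad built there (Db-F-Ab) is major, so it is I.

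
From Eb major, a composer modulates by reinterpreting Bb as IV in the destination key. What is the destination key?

The numeral IV denotes a major triad on scale degree 4. With Bb on degree 4, the tonic of the new key is F.
Degree 4 carries a major triad in major keys, so the destination is F major.
Check: the diatonic triads of F major are F (I), Gm (ii), Am (iii), Bb (IV), C (V), Dm (vi), Edim (vii°) — Bb is indeed IV.

F major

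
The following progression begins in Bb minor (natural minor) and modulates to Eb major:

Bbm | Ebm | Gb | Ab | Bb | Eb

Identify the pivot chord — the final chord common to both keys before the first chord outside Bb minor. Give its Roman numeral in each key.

Ab — VII in Bb minor, IV in Eb major

Chords diatonic to Bb minor: Bbm, Cdim, Db, Ebm, Fm, Gb, Ab.
Reading the progression, the first chord not in that set is Bb, so the modulation leaves Bb minor there.
The chord immediately before Bb is Ab, which is diatonic to both keys: VII in Bb minor and IV in Eb major.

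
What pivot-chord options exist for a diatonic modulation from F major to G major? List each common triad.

Am, C

Triads in F major: F (I), Gm (ii), Am (iii), Bb (IV), C (V), Dm (vi), Edim (vii°).
Triads in G major: G (I), Am (ii), Bm (iii), C (IV), D (V), Em (vi), F#dim (vii°).
Shared triads with their functions: Am (iii in F major, ii in G major); C (V in F major, IV in G major).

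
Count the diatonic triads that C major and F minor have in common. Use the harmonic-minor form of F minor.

1

Diatonic triads of C major: C major (I), D minor (ii), E minor (iii), F major (IV), G major (V), A minor (vi), B diminished (vii°).
Diatonic triads of F minor (harmonic minor): F minor (i), G diminished (ii°), Ab augmented (III+), Bb minor (iv), C major (V), Db major (VI), E diminished (vii°).
Matching root and quality in both lists: C major.
That gives 1 common triad.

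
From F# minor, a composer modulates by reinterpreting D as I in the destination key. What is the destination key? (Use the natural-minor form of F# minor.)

D major

The numeral I denotes a major triad on scale degree 1. With D on degree 1, the tonic of the new key is D.
Degree 1 carries a major triad in major keys, so the destination is D major.
Check: the diatonic triads of D major are D (I), Em (ii), F#m (iii), G (IV), A (V), Bm (vi), C#dim (vii°) — D is indeed I.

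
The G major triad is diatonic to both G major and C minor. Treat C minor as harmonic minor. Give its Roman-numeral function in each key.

I in G major; V in C minor

The scale of G major is G A B C D E F♯; G is degree 1, and the triad built there (G-B-D) is major, so it is I.
The scale of C minor (harmonic minor) is C D E♭ F G A♭ B; G is degree 5, and the triad built there (G-B-D) is major, so it is V.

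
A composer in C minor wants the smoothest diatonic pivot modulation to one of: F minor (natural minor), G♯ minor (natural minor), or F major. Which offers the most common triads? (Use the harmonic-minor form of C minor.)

Triads of C minor (harmonic minor): C minor (i), D diminished (ii°), E♭ augmented (III+), F minor (iv), G major (V), A♭ major (VI), B diminished (vii°).
F minor (natural minor) shares 3: Cm, Fm, A♭.
G♯ minor (natural minor) shares 0: none.
F major shares 0: none.
The most common triads (3) are shared with F minor.

F minor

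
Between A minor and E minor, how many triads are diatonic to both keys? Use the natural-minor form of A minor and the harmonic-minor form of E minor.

3

Diatonic triads of A minor (natural minor): A minor (i), B diminished (ii°), C major (III), D minor (iv), E minor (v), F major (VI), G major (VII).
Diatonic triads of E minor (harmonic minor): E minor (i), F# diminished (ii°), G augmented (III+), A minor (iv), B major (V), C major (VI), D# diminished (vii°).
Matching root and quality in both lists: A minor, C major, E minor.
That gives 3 common triads.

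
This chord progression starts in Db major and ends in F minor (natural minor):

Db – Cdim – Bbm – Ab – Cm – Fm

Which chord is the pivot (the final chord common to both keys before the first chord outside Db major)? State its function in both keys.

Chords diatonic to Db major: Db, Ebm, Fm, Gb, Ab, Bbm, Cdim.
Reading the progression, the first chord not in that set is Cm, so the modulation leaves Db major there.
The chord immediately before Cm is Ab, which is diatonic to both keys: V in Db major and III in F minor.

Ab — V in Db major, III in F minor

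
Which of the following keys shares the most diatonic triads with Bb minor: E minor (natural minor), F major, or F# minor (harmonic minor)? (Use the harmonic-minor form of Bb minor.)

Triads of Bb minor (harmonic minor): Bb minor (i), C diminished (ii°), Db augmented (III+), Eb minor (iv), F major (V), Gb major (VI), A diminished (vii°).
E minor (natural minor) shares 0: none.
F major shares 1: F.
F# minor (harmonic minor) shares 0: none.
The most common triads (1) are shared with F major.

F major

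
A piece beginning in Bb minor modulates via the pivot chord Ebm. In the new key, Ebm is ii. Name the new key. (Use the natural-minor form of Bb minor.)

Db major

The numeral ii denotes a minor triad on scale degree 2. With Eb on degree 2, the tonic of the new key is Db.
Degree 2 carries a minor triad in major keys, so the destination is Db major.
Check: the diatonic triads of Db major are Db (I), Ebm (ii), Fm (iii), Gb (IV), Ab (V), Bbm (vi), Cdim (vii°) — Ebm is indeed ii.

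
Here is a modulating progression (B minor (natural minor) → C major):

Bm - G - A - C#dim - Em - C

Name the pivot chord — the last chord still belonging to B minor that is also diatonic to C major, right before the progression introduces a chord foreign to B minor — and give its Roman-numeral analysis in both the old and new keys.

Em — iv in B minor, iii in C major

Chords diatonic to B minor: Bm, C#dim, D, Em, F#m, G, A.
Reading the progression, the first chord not in that set is C, so the modulation leaves B minor there.
The chord immediately before C is Em, which is diatonic to both keys: iv in B minor and iii in C major.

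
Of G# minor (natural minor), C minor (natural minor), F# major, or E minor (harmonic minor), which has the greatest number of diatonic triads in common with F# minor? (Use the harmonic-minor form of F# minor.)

F# major

Triads of F# minor (harmonic minor): F# minor (i), G# diminished (ii°), A augmented (III+), B minor (iv), C# major (V), D major (VI), E# diminished (vii°).
G# minor (natural minor) shares 0: none.
C minor (natural minor) shares 0: none.
F# major shares 2: C#, E#dim.
E minor (harmonic minor) shares 0: none.
The most common triads (2) are shared with F# major.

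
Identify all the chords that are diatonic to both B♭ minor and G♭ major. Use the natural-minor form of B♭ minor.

Triads in B♭ minor (natural minor): B♭ minor (i), C diminished (ii°), D♭ major (III), E♭ minor (iv), F minor (v), G♭ major (VI), A♭ major (VII).
Triads in G♭ major: G♭ major (I), A♭ minor (ii), B♭ minor (iii), C♭ major (IV), D♭ major (V), E♭ minor (vi), F diminished (vii°).
Shared triads with their functions: B♭ minor (i in B♭ minor, iii in G♭ major); D♭ major (III in B♭ minor, V in G♭ major); E♭ minor (iv in B♭ minor, vi in G♭ major); G♭ major (VI in B♭ minor, I in G♭ major).

B♭m, D♭, E♭m, G♭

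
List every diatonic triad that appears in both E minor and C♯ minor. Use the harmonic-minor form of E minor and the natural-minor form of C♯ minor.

B, D♯dim

Triads in E minor (harmonic minor): Em (i), F♯dim (ii°), Gaug (III+), Am (iv), B (V), C (VI), D♯dim (vii°).
Triads in C♯ minor (natural minor): C♯m (i), D♯dim (ii°), E (III), F♯m (iv), G♯m (v), A (VI), B (VII).
Shared triads with their functions: B (V in E minor, VII in C♯ minor); D♯dim (vii° in E minor, ii° in C♯ minor).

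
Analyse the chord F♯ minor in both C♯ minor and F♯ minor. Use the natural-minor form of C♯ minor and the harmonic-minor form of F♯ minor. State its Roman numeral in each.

iv in C♯ minor; i in F♯ minor

The scale of C♯ minor (natural minor) is C♯ D♯ E F♯ G♯ A B; F♯ is degree 4, and the triad built there (F♯-A-C♯) is minor, so it is iv.
The scale of F♯ minor (harmonic minor) is F♯ G♯ A B C♯ D E♯; F♯ is degree 1, and the triad built there (F♯-A-C♯) is minor, so it is i.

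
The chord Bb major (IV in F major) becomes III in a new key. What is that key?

G minor

The numeral III denotes a major triad on scale degree 3. With Bb on degree 3, the tonic of the new key is G.
Degree 3 carries a major triad in natural-minor keys, so the destination is G minor.
Check: the diatonic triads of G minor (natural minor) are Gm (i), Adim (ii°), Bb (III), Cm (iv), Dm (v), Eb (VI), F (VII) — Bb major is indeed III.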